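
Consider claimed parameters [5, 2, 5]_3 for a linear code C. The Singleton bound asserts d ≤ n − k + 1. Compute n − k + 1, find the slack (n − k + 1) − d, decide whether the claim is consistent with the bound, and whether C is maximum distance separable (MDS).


Singleton RHS = n − k + 1 = 4, slack = -1, bound violated (no such code; not MDS).

Singleton bound: d ≤ n − k + 1.
Here n = 5, k = 2, so n − k + 1 = 4.
Given d = 5, check d ≤ 4: NO.
Slack = (n − k + 1) − d = -1.
The slack is negative: d = 5 exceeds n − k + 1 = 4 by 1, so the Singleton bound is violated and no linear [5, 2, 5]_3 code can exist. In particular it is not MDS (MDS requires d = n − k + 1 exactly).
Description: the claimed parameters are [5, 2, 5]_3; such a code would be impossible (violates the Singleton bound).


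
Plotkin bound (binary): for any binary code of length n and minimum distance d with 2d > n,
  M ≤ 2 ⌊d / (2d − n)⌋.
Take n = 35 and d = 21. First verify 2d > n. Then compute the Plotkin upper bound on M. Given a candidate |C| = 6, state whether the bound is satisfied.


Plotkin bound M ≤ 6; given |C| = 6 ≤ bound (satisfied).

Check applicability: 2d = 42, n = 35.
2d − n = 7 > 0, so Plotkin applies.
Compute d/(2d−n) = 21/7 ≈ 3.0000.
⌊d/(2d−n)⌋ = 3.
Plotkin bound: M ≤ 2·3 = 6.
Given |C| = 6, check: satisfied.
This |C| is at the Plotkin bound.


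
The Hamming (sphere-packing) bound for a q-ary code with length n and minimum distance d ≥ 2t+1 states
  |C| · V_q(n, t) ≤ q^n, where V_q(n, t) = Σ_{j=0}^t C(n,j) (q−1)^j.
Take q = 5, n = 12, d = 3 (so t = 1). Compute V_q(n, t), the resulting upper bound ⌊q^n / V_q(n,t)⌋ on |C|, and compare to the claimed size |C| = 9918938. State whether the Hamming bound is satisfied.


V_q(n, t) = 49, q^n = 244140625, Hamming bound = 4982461, |C| = 9918938 > bound (violated).

Step 1: Compute V_q(n, t) = Σ_{j=0}^1 C(n, j) (q−1)^j.
  j = 0: C(12,0)·(4)^0 = 1·1 = 1.
  j = 1: C(12,1)·(4)^1 = 12·4 = 48.
  V_q(n, t) = 1 + 48 = 49.
Step 2: q^n = 5^12 = 244140625.
Step 3: Hamming bound ⌊q^n / V_q(n,t)⌋ = ⌊244140625/49⌋ = 4982461.
Step 4: Compare |C| = 9918938 to 4982461: violated.
The claimed |C| lies above the Hamming bound, so no 5-ary code of length 12 with d ≥ 3 can have 9918938 codewords.


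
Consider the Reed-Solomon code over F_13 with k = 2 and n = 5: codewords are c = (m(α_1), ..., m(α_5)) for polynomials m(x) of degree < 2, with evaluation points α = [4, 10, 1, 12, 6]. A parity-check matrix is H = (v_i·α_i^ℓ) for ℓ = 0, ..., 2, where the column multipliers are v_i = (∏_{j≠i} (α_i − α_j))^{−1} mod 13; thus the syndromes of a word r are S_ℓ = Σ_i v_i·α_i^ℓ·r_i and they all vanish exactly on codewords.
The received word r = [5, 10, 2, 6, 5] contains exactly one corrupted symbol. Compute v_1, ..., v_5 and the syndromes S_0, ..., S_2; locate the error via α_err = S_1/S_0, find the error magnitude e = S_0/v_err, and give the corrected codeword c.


S = (2, 8, 6), error at position 1, error magnitude e = 9, c = [9, 10, 2, 6, 5].

Step 1: column multipliers v_i = (∏_{j≠i}(α_i − α_j))^{−1} mod 13.
  i = 1 (α = 4): (4−10)(4−1)(4−12)(4−6) = (−6)·3·(−8)·(−2) = −288 ≡ 11, so v_1 = 11^{−1} = 6 (mod 13).
  i = 2 (α = 10): (10−4)(10−1)(10−12)(10−6) = 6·9·(−2)·4 = −432 ≡ 10, so v_2 = 10^{−1} = 4 (mod 13).
  i = 3 (α = 1): (1−4)(1−10)(1−12)(1−6) = (−3)·(−9)·(−11)·(−5) = 1485 ≡ 3, so v_3 = 3^{−1} = 9 (mod 13).
  i = 4 (α = 12): (12−4)(12−10)(12−1)(12−6) = 8·2·11·6 = 1056 ≡ 3, so v_4 = 3^{−1} = 9 (mod 13).
  i = 5 (α = 6): (6−4)(6−10)(6−1)(6−12) = 2·(−4)·5·(−6) = 240 ≡ 6, so v_5 = 6^{−1} = 11 (mod 13).
  v = [6, 4, 9, 9, 11].
Step 2: syndromes of r = [5, 10, 2, 6, 5] (all sums mod 13).
  S_0 = Σ v_i r_i = 6·5 + 4·10 + 9·2 + 9·6 + 11·5 = 197 ≡ 2.
  S_1 = Σ v_i α_i r_i = 6·4·5 + 4·10·10 + 9·1·2 + 9·12·6 + 11·6·5 = 1516 ≡ 8.
  α_i^2 mod 13 = [3, 9, 1, 1, 10].
  S_2 = Σ v_i α_i^2 r_i = 6·3·5 + 4·9·10 + 9·1·2 + 9·1·6 + 11·10·5 = 1072 ≡ 6.
  S = (2, 8, 6) ≠ 0, so r is not a codeword (an error is present).
Step 3: locate the error. For a single error e at position i, S_ℓ = v_i·e·α_i^ℓ, so α_err = S_1/S_0.
  S_0^{−1} = 2^{−1} = 7 (mod 13), so α_err = 8·7 = 56 ≡ 4 = α_1. Error position i = 1.
  Consistency check: S_2/S_1 = 6·5 = 30 ≡ 4 = α_err ✓ (single-error assumption holds).
Step 4: error magnitude e = S_0/v_1 = S_0·∏_{j≠1}(α_1 − α_j) = 2·11 = 22 ≡ 9 (mod 13).
Step 5: correct position 1: c_1 = r_1 − e = 5 − 9 ≡ 9 (mod 13). Hence c = [9, 10, 2, 6, 5].
  Check: interpolating c through the α_i gives m(x) = 4 + 11·x (degree < 2) with m(α_i) = c_i for every i, so c is indeed a codeword.


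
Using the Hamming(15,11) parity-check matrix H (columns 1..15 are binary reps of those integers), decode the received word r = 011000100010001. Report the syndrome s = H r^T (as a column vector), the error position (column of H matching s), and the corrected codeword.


s = (0, 0, 1, 0)^T, error position = 2, corrected codeword c = 001000100010001

Compute s = H r^T mod 2 one row at a time:
  s_1 = 0 + 0 + 0 + 1 + 0 + 0 + 0 + 1 = 2 ≡ 0 (mod 2).
  s_2 = 0 + 0 + 0 + 1 + 0 + 0 + 0 + 1 = 2 ≡ 0 (mod 2).
  s_3 = 1 + 1 + 0 + 1 + 0 + 1 + 0 + 1 = 5 ≡ 1 (mod 2).
  s_4 = 0 + 1 + 0 + 1 + 0 + 1 + 0 + 1 = 4 ≡ 0 (mod 2).
s = (0, 0, 1, 0)^T — this equals column 2 of H (binary 0010), so error is at position 2.
Correct: flip bit 2 of r = 011000100010001 to get c = 001000100010001.


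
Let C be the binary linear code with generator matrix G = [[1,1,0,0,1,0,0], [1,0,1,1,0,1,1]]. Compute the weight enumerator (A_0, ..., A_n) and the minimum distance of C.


Weight distribution: A_0 = 1, A_3 = 1, A_5 = 1, A_6 = 1. Minimum distance d = 3.

Enumerate all 2^2 = 4 messages m ∈ F_2^2.
For each, compute codeword c = mG in F_2^7, then tally its weight.
  m = 00 → c = 0000000, weight = 0.
  m = 10 → c = 1100100, weight = 3.
  m = 01 → c = 1011011, weight = 5.
  m = 11 → c = 0111111, weight = 6.
Tally weights:
  weight 0: 1 codewords.
  weight 3: 1 codewords.
  weight 5: 1 codewords.
  weight 6: 1 codewords.
Minimum distance d = smallest w > 0 with A_w > 0 = 3.
Sanity: Σ A_w = 4 = 2^2 = 4 ✓.


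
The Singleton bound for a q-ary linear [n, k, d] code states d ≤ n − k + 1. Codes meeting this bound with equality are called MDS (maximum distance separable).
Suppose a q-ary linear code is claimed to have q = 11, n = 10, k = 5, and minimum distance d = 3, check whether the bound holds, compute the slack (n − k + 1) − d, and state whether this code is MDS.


Singleton RHS = n − k + 1 = 6, slack = 3, bound satisfied, not MDS.

Singleton bound: d ≤ n − k + 1.
Here n = 10, k = 5, so n − k + 1 = 6.
Given d = 3, check d ≤ 6: YES.
Slack = (n − k + 1) − d = 3.
The code is NOT MDS (slack = 3 > 0).
Description: the claimed parameters are [10, 5, 3]_11; such a code would be non-MDS.


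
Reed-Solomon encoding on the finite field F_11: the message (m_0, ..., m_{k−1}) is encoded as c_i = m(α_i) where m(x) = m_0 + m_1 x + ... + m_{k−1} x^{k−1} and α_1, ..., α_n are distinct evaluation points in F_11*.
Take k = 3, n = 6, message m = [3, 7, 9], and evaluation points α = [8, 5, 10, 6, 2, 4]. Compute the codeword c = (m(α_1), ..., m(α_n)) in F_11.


c = [8, 10, 5, 6, 9, 10]

Message polynomial: m(x) = 3 + 7·x + 9·x^2 (mod 11).
For each evaluation point α_i, compute m(α_i) mod 11:
  α_1 = 8: Horner steps 9 → 2 → 8, so m(8) = 8.
  α_2 = 5: Horner steps 9 → 8 → 10, so m(5) = 10.
  α_3 = 10: Horner steps 9 → 9 → 5, so m(10) = 5.
  α_4 = 6: Horner steps 9 → 6 → 6, so m(6) = 6.
  α_5 = 2: Horner steps 9 → 3 → 9, so m(2) = 9.
  α_6 = 4: Horner steps 9 → 10 → 10, so m(4) = 10.
Codeword c = [8, 10, 5, 6, 9, 10] ∈ F_11^6.


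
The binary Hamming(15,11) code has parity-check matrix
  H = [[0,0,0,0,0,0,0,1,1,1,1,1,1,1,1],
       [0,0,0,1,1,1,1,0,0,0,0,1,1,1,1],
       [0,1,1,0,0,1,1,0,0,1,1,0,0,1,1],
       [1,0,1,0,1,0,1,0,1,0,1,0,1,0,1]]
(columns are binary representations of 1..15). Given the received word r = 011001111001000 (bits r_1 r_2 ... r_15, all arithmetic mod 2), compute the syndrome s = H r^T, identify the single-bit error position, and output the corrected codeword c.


s = (1, 1, 0, 1)^T, error position = 13, corrected codeword c = 011001111001100

Compute s = H r^T mod 2 one row at a time:
  s_1 = 1 + 1 + 0 + 0 + 1 + 0 + 0 + 0 = 3 ≡ 1 (mod 2).
  s_2 = 0 + 0 + 1 + 1 + 1 + 0 + 0 + 0 = 3 ≡ 1 (mod 2).
  s_3 = 1 + 1 + 1 + 1 + 0 + 0 + 0 + 0 = 4 ≡ 0 (mod 2).
  s_4 = 0 + 1 + 0 + 1 + 1 + 0 + 0 + 0 = 3 ≡ 1 (mod 2).
s = (1, 1, 0, 1)^T — this equals column 13 of H (binary 1101), so error is at position 13.
Correct: flip bit 13 of r = 011001111001000 to get c = 011001111001100.


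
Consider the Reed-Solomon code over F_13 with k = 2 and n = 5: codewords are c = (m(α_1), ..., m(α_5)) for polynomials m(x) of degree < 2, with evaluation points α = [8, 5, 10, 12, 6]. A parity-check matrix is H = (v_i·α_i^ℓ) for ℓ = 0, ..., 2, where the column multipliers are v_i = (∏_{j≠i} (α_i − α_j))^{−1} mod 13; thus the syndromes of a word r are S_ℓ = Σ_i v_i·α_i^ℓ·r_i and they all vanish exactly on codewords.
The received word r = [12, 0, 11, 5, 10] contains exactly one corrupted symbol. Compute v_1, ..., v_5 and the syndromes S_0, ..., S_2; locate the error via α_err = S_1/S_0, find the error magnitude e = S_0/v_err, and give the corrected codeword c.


S = (11, 10, 2), error at position 1, error magnitude e = 8, c = [4, 0, 11, 5, 10].

Step 1: column multipliers v_i = (∏_{j≠i}(α_i − α_j))^{−1} mod 13.
  i = 1 (α = 8): (8−5)(8−10)(8−12)(8−6) = 3·(−2)·(−4)·2 = 48 ≡ 9, so v_1 = 9^{−1} = 3 (mod 13).
  i = 2 (α = 5): (5−8)(5−10)(5−12)(5−6) = (−3)·(−5)·(−7)·(−1) = 105 ≡ 1, so v_2 = 1^{−1} = 1 (mod 13).
  i = 3 (α = 10): (10−8)(10−5)(10−12)(10−6) = 2·5·(−2)·4 = −80 ≡ 11, so v_3 = 11^{−1} = 6 (mod 13).
  i = 4 (α = 12): (12−8)(12−5)(12−10)(12−6) = 4·7·2·6 = 336 ≡ 11, so v_4 = 11^{−1} = 6 (mod 13).
  i = 5 (α = 6): (6−8)(6−5)(6−10)(6−12) = (−2)·1·(−4)·(−6) = −48 ≡ 4, so v_5 = 4^{−1} = 10 (mod 13).
  v = [3, 1, 6, 6, 10].
Step 2: syndromes of r = [12, 0, 11, 5, 10] (all sums mod 13).
  S_0 = Σ v_i r_i = 3·12 + 1·0 + 6·11 + 6·5 + 10·10 = 232 ≡ 11.
  S_1 = Σ v_i α_i r_i = 3·8·12 + 1·5·0 + 6·10·11 + 6·12·5 + 10·6·10 = 1908 ≡ 10.
  α_i^2 mod 13 = [12, 12, 9, 1, 10].
  S_2 = Σ v_i α_i^2 r_i = 3·12·12 + 1·12·0 + 6·9·11 + 6·1·5 + 10·10·10 = 2056 ≡ 2.
  S = (11, 10, 2) ≠ 0, so r is not a codeword (an error is present).
Step 3: locate the error. For a single error e at position i, S_ℓ = v_i·e·α_i^ℓ, so α_err = S_1/S_0.
  S_0^{−1} = 11^{−1} = 6 (mod 13), so α_err = 10·6 = 60 ≡ 8 = α_1. Error position i = 1.
  Consistency check: S_2/S_1 = 2·4 = 8 ≡ 8 = α_err ✓ (single-error assumption holds).
Step 4: error magnitude e = S_0/v_1 = S_0·∏_{j≠1}(α_1 − α_j) = 11·9 = 99 ≡ 8 (mod 13).
Step 5: correct position 1: c_1 = r_1 − e = 12 − 8 ≡ 4 (mod 13). Hence c = [4, 0, 11, 5, 10].
  Check: interpolating c through the α_i gives m(x) = 2 + 10·x (degree < 2) with m(α_i) = c_i for every i, so c is indeed a codeword.


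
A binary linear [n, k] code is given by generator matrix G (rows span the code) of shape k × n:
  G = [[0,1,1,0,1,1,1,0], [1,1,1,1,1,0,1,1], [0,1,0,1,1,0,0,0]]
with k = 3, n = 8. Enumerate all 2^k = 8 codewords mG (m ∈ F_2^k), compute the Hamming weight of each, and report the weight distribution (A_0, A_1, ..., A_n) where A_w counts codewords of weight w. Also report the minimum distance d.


Weight distribution: A_0 = 1, A_3 = 1, A_4 = 3, A_5 = 2, A_7 = 1. Minimum distance d = 3.

Enumerate all 2^3 = 8 messages m ∈ F_2^3.
For each, compute codeword c = mG in F_2^8, then tally its weight.
  m = 000 → c = 00000000, weight = 0.
  m = 100 → c = 01101110, weight = 5.
  m = 010 → c = 11111011, weight = 7.
  m = 110 → c = 10010101, weight = 4.
  m = 001 → c = 01011000, weight = 3.
  m = 101 → c = 00110110, weight = 4.
  m = 011 → c = 10100011, weight = 4.
  m = 111 → c = 11001101, weight = 5.
Tally weights:
  weight 0: 1 codewords.
  weight 3: 1 codewords.
  weight 4: 3 codewords.
  weight 5: 2 codewords.
  weight 7: 1 codewords.
Minimum distance d = smallest w > 0 with A_w > 0 = 3.
Sanity: Σ A_w = 8 = 2^3 = 8 ✓.


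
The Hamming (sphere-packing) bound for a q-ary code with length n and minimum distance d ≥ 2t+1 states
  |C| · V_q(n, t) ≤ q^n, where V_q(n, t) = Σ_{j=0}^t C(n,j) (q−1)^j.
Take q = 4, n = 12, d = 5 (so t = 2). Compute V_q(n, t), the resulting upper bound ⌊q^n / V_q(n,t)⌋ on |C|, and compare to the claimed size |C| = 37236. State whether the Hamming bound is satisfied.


V_q(n, t) = 631, q^n = 16777216, Hamming bound = 26588, |C| = 37236 > bound (violated).

Step 1: Compute V_q(n, t) = Σ_{j=0}^2 C(n, j) (q−1)^j.
  j = 0: C(12,0)·(3)^0 = 1·1 = 1.
  j = 1: C(12,1)·(3)^1 = 12·3 = 36.
  j = 2: C(12,2)·(3)^2 = 66·9 = 594.
  V_q(n, t) = 1 + 36 + 594 = 631.
Step 2: q^n = 4^12 = 16777216.
Step 3: Hamming bound ⌊q^n / V_q(n,t)⌋ = ⌊16777216/631⌋ = 26588.
Step 4: Compare |C| = 37236 to 26588: violated.
The claimed |C| lies above the Hamming bound, so no 4-ary code of length 12 with d ≥ 5 can have 37236 codewords.


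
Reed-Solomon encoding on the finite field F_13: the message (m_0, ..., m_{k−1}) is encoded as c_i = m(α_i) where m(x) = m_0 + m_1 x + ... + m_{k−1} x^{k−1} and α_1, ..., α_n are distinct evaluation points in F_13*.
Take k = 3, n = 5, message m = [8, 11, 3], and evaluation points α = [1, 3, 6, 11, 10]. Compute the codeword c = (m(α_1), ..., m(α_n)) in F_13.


c = [9, 3, 0, 11, 2]

Message polynomial: m(x) = 8 + 11·x + 3·x^2 (mod 13).
For each evaluation point α_i, compute m(α_i) mod 13:
  α_1 = 1: Horner steps 3 → 1 → 9, so m(1) = 9.
  α_2 = 3: Horner steps 3 → 7 → 3, so m(3) = 3.
  α_3 = 6: Horner steps 3 → 3 → 0, so m(6) = 0.
  α_4 = 11: Horner steps 3 → 5 → 11, so m(11) = 11.
  α_5 = 10: Horner steps 3 → 2 → 2, so m(10) = 2.
Codeword c = [9, 3, 0, 11, 2] ∈ F_13^5.


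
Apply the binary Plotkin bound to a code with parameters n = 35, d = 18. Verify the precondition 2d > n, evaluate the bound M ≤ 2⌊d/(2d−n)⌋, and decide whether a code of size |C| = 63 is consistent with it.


Plotkin bound M ≤ 36; given |C| = 63 > bound (violated).

Check applicability: 2d = 36, n = 35.
2d − n = 1 > 0, so Plotkin applies.
Compute d/(2d−n) = 18/1 ≈ 18.0000.
⌊d/(2d−n)⌋ = 18.
Plotkin bound: M ≤ 2·18 = 36.
Given |C| = 63, check: VIOLATED.
This |C| is above the Plotkin bound, so no binary code with n = 35, d = 18 and 63 codewords exists.


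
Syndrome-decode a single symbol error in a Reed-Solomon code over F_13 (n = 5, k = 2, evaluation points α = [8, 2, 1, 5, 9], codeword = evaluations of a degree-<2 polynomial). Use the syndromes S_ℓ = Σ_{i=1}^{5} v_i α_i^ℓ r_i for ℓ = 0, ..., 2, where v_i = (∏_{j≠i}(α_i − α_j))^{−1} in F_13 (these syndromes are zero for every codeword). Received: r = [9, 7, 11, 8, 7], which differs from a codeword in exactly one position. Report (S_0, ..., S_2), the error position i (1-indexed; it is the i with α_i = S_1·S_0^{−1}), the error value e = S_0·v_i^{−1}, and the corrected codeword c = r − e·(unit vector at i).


S = (5, 6, 2), error at position 5, error magnitude e = 2, c = [9, 7, 11, 8, 5].

Step 1: column multipliers v_i = (∏_{j≠i}(α_i − α_j))^{−1} mod 13.
  i = 1 (α = 8): (8−2)(8−1)(8−5)(8−9) = 6·7·3·(−1) = −126 ≡ 4, so v_1 = 4^{−1} = 10 (mod 13).
  i = 2 (α = 2): (2−8)(2−1)(2−5)(2−9) = (−6)·1·(−3)·(−7) = −126 ≡ 4, so v_2 = 4^{−1} = 10 (mod 13).
  i = 3 (α = 1): (1−8)(1−2)(1−5)(1−9) = (−7)·(−1)·(−4)·(−8) = 224 ≡ 3, so v_3 = 3^{−1} = 9 (mod 13).
  i = 4 (α = 5): (5−8)(5−2)(5−1)(5−9) = (−3)·3·4·(−4) = 144 ≡ 1, so v_4 = 1^{−1} = 1 (mod 13).
  i = 5 (α = 9): (9−8)(9−2)(9−1)(9−5) = 1·7·8·4 = 224 ≡ 3, so v_5 = 3^{−1} = 9 (mod 13).
  v = [10, 10, 9, 1, 9].
Step 2: syndromes of r = [9, 7, 11, 8, 7] (all sums mod 13).
  S_0 = Σ v_i r_i = 10·9 + 10·7 + 9·11 + 1·8 + 9·7 = 330 ≡ 5.
  S_1 = Σ v_i α_i r_i = 10·8·9 + 10·2·7 + 9·1·11 + 1·5·8 + 9·9·7 = 1566 ≡ 6.
  α_i^2 mod 13 = [12, 4, 1, 12, 3].
  S_2 = Σ v_i α_i^2 r_i = 10·12·9 + 10·4·7 + 9·1·11 + 1·12·8 + 9·3·7 = 1744 ≡ 2.
  S = (5, 6, 2) ≠ 0, so r is not a codeword (an error is present).
Step 3: locate the error. For a single error e at position i, S_ℓ = v_i·e·α_i^ℓ, so α_err = S_1/S_0.
  S_0^{−1} = 5^{−1} = 8 (mod 13), so α_err = 6·8 = 48 ≡ 9 = α_5. Error position i = 5.
  Consistency check: S_2/S_1 = 2·11 = 22 ≡ 9 = α_err ✓ (single-error assumption holds).
Step 4: error magnitude e = S_0/v_5 = S_0·∏_{j≠5}(α_5 − α_j) = 5·3 = 15 ≡ 2 (mod 13).
Step 5: correct position 5: c_5 = r_5 − e = 7 − 2 ≡ 5 (mod 13). Hence c = [9, 7, 11, 8, 5].
  Check: interpolating c through the α_i gives m(x) = 2 + 9·x (degree < 2) with m(α_i) = c_i for every i, so c is indeed a codeword.


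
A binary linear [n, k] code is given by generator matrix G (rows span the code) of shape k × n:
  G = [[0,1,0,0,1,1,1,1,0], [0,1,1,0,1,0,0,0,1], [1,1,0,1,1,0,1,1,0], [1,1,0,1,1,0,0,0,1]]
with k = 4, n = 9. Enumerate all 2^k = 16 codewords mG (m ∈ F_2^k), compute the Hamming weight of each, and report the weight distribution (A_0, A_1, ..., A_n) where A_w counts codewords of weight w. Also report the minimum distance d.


Weight distribution: A_0 = 1, A_2 = 1, A_3 = 3, A_4 = 2, A_5 = 4, A_6 = 3, A_7 = 1, A_8 = 1. Minimum distance d = 2.

Enumerate all 2^4 = 16 messages m ∈ F_2^4.
For each, compute codeword c = mG in F_2^9, then tally its weight.
  m = 0000 → c = 000000000, weight = 0.
  m = 1000 → c = 010011110, weight = 5.
  m = 0100 → c = 011010001, weight = 4.
  m = 1100 → c = 001001111, weight = 5.
  m = 0010 → c = 110110110, weight = 6.
  m = 1010 → c = 100101000, weight = 3.
  m = 0110 → c = 101100111, weight = 6.
  m = 1110 → c = 111111001, weight = 7.
  m = 0001 → c = 110110001, weight = 5.
  m = 1001 → c = 100101111, weight = 6.
  m = 0101 → c = 101100000, weight = 3.
  m = 1101 → c = 111111110, weight = 8.
  m = 0011 → c = 000000111, weight = 3.
  m = 1011 → c = 010011001, weight = 4.
  m = 0111 → c = 011010110, weight = 5.
  m = 1111 → c = 001001000, weight = 2.
Tally weights:
  weight 0: 1 codewords.
  weight 2: 1 codewords.
  weight 3: 3 codewords.
  weight 4: 2 codewords.
  weight 5: 4 codewords.
  weight 6: 3 codewords.
  weight 7: 1 codewords.
  weight 8: 1 codewords.
Minimum distance d = smallest w > 0 with A_w > 0 = 2.
Sanity: Σ A_w = 16 = 2^4 = 16 ✓.


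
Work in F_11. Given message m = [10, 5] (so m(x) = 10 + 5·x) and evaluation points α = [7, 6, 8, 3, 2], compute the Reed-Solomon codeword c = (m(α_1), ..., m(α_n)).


c = [1, 7, 6, 3, 9]

Message polynomial: m(x) = 10 + 5·x (mod 11).
For each evaluation point α_i, compute m(α_i) mod 11:
  α_1 = 7: Horner steps 5 → 1, so m(7) = 1.
  α_2 = 6: Horner steps 5 → 7, so m(6) = 7.
  α_3 = 8: Horner steps 5 → 6, so m(8) = 6.
  α_4 = 3: Horner steps 5 → 3, so m(3) = 3.
  α_5 = 2: Horner steps 5 → 9, so m(2) = 9.
Codeword c = [1, 7, 6, 3, 9] ∈ F_11^5.


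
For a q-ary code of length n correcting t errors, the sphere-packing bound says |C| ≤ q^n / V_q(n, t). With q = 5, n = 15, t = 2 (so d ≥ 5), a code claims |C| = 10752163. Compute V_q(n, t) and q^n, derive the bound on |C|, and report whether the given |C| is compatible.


V_q(n, t) = 1741, q^n = 30517578125, Hamming bound = 17528764, |C| = 10752163 ≤ bound (satisfied).

Step 1: Compute V_q(n, t) = Σ_{j=0}^2 C(n, j) (q−1)^j.
  j = 0: C(15,0)·(4)^0 = 1·1 = 1.
  j = 1: C(15,1)·(4)^1 = 15·4 = 60.
  j = 2: C(15,2)·(4)^2 = 105·16 = 1680.
  V_q(n, t) = 1 + 60 + 1680 = 1741.
Step 2: q^n = 5^15 = 30517578125.
Step 3: Hamming bound ⌊q^n / V_q(n,t)⌋ = ⌊30517578125/1741⌋ = 17528764.
Step 4: Compare |C| = 10752163 to 17528764: satisfied.
The claimed |C| lies below the Hamming bound.


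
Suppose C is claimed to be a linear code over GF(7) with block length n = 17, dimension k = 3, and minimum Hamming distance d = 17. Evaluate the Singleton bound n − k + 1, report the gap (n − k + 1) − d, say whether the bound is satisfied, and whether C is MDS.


Singleton RHS = n − k + 1 = 15, slack = -2, bound violated (no such code; not MDS).

Singleton bound: d ≤ n − k + 1.
Here n = 17, k = 3, so n − k + 1 = 15.
Given d = 17, check d ≤ 15: NO.
Slack = (n − k + 1) − d = -2.
The slack is negative: d = 17 exceeds n − k + 1 = 15 by 2, so the Singleton bound is violated and no linear [17, 3, 17]_7 code can exist. In particular it is not MDS (MDS requires d = n − k + 1 exactly).
Description: the claimed parameters are [17, 3, 17]_7; such a code would be impossible (violates the Singleton bound).


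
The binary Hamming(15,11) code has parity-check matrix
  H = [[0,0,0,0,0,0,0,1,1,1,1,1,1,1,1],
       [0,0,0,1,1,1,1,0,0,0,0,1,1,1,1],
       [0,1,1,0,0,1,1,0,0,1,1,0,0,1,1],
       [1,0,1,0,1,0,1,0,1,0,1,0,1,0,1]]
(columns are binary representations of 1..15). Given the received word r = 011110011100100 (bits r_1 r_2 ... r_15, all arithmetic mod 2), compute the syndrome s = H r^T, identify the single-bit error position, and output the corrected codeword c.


s = (0, 1, 1, 0)^T, error position = 6, corrected codeword c = 011111011100100

Compute s = H r^T mod 2 one row at a time:
  s_1 = 1 + 1 + 1 + 0 + 0 + 1 + 0 + 0 = 4 ≡ 0 (mod 2).
  s_2 = 1 + 1 + 0 + 0 + 0 + 1 + 0 + 0 = 3 ≡ 1 (mod 2).
  s_3 = 1 + 1 + 0 + 0 + 1 + 0 + 0 + 0 = 3 ≡ 1 (mod 2).
  s_4 = 0 + 1 + 1 + 0 + 1 + 0 + 1 + 0 = 4 ≡ 0 (mod 2).
s = (0, 1, 1, 0)^T — this equals column 6 of H (binary 0110), so error is at position 6.
Correct: flip bit 6 of r = 011110011100100 to get c = 011111011100100.


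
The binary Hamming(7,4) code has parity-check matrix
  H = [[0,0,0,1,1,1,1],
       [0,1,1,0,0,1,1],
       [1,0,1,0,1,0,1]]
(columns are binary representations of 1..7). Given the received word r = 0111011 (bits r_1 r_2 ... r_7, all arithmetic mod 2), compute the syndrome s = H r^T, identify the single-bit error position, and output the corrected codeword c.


s = (1, 0, 0)^T, error position = 4, corrected codeword c = 0110011

Compute s = H r^T mod 2 one row at a time:
  s_1 = 1 + 0 + 1 + 1 = 3 ≡ 1 (mod 2).
  s_2 = 1 + 1 + 1 + 1 = 4 ≡ 0 (mod 2).
  s_3 = 0 + 1 + 0 + 1 = 2 ≡ 0 (mod 2).
s = (1, 0, 0)^T — this equals column 4 of H (binary 100), so error is at position 4.
Correct: flip bit 4 of r = 0111011 to get c = 0110011.


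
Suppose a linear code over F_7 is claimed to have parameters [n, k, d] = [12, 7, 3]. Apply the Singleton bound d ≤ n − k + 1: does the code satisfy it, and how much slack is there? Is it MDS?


Singleton RHS = n − k + 1 = 6, slack = 3, bound satisfied, not MDS.

Singleton bound: d ≤ n − k + 1.
Here n = 12, k = 7, so n − k + 1 = 6.
Given d = 3, check d ≤ 6: YES.
Slack = (n − k + 1) − d = 3.
The code is NOT MDS (slack = 3 > 0).
Description: the claimed parameters are [12, 7, 3]_7; such a code would be non-MDS.


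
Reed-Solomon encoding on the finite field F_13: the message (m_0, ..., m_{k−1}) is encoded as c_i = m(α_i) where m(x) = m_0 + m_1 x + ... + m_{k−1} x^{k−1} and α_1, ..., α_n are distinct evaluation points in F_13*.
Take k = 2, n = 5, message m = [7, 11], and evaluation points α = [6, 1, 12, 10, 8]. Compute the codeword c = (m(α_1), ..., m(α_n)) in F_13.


c = [8, 5, 9, 0, 4]

Message polynomial: m(x) = 7 + 11·x (mod 13).
For each evaluation point α_i, compute m(α_i) mod 13:
  α_1 = 6: Horner steps 11 → 8, so m(6) = 8.
  α_2 = 1: Horner steps 11 → 5, so m(1) = 5.
  α_3 = 12: Horner steps 11 → 9, so m(12) = 9.
  α_4 = 10: Horner steps 11 → 0, so m(10) = 0.
  α_5 = 8: Horner steps 11 → 4, so m(8) = 4.
Codeword c = [8, 5, 9, 0, 4] ∈ F_13^5.


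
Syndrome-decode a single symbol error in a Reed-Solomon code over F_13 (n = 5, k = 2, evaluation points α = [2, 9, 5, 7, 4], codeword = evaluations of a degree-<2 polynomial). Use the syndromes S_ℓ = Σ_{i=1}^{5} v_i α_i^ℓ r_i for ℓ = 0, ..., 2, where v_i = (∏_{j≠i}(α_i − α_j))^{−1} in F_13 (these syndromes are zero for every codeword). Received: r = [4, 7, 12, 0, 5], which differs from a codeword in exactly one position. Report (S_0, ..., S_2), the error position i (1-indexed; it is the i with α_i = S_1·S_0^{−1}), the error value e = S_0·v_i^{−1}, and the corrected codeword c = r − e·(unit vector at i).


S = (12, 4, 10), error at position 2, error magnitude e = 6, c = [4, 1, 12, 0, 5].

Step 1: column multipliers v_i = (∏_{j≠i}(α_i − α_j))^{−1} mod 13.
  i = 1 (α = 2): (2−9)(2−5)(2−7)(2−4) = (−7)·(−3)·(−5)·(−2) = 210 ≡ 2, so v_1 = 2^{−1} = 7 (mod 13).
  i = 2 (α = 9): (9−2)(9−5)(9−7)(9−4) = 7·4·2·5 = 280 ≡ 7, so v_2 = 7^{−1} = 2 (mod 13).
  i = 3 (α = 5): (5−2)(5−9)(5−7)(5−4) = 3·(−4)·(−2)·1 = 24 ≡ 11, so v_3 = 11^{−1} = 6 (mod 13).
  i = 4 (α = 7): (7−2)(7−9)(7−5)(7−4) = 5·(−2)·2·3 = −60 ≡ 5, so v_4 = 5^{−1} = 8 (mod 13).
  i = 5 (α = 4): (4−2)(4−9)(4−5)(4−7) = 2·(−5)·(−1)·(−3) = −30 ≡ 9, so v_5 = 9^{−1} = 3 (mod 13).
  v = [7, 2, 6, 8, 3].
Step 2: syndromes of r = [4, 7, 12, 0, 5] (all sums mod 13).
  S_0 = Σ v_i r_i = 7·4 + 2·7 + 6·12 + 8·0 + 3·5 = 129 ≡ 12.
  S_1 = Σ v_i α_i r_i = 7·2·4 + 2·9·7 + 6·5·12 + 8·7·0 + 3·4·5 = 602 ≡ 4.
  α_i^2 mod 13 = [4, 3, 12, 10, 3].
  S_2 = Σ v_i α_i^2 r_i = 7·4·4 + 2·3·7 + 6·12·12 + 8·10·0 + 3·3·5 = 1063 ≡ 10.
  S = (12, 4, 10) ≠ 0, so r is not a codeword (an error is present).
Step 3: locate the error. For a single error e at position i, S_ℓ = v_i·e·α_i^ℓ, so α_err = S_1/S_0.
  S_0^{−1} = 12^{−1} = 12 (mod 13), so α_err = 4·12 = 48 ≡ 9 = α_2. Error position i = 2.
  Consistency check: S_2/S_1 = 10·10 = 100 ≡ 9 = α_err ✓ (single-error assumption holds).
Step 4: error magnitude e = S_0/v_2 = S_0·∏_{j≠2}(α_2 − α_j) = 12·7 = 84 ≡ 6 (mod 13).
Step 5: correct position 2: c_2 = r_2 − e = 7 − 6 ≡ 1 (mod 13). Hence c = [4, 1, 12, 0, 5].
  Check: interpolating c through the α_i gives m(x) = 3 + 7·x (degree < 2) with m(α_i) = c_i for every i, so c is indeed a codeword.


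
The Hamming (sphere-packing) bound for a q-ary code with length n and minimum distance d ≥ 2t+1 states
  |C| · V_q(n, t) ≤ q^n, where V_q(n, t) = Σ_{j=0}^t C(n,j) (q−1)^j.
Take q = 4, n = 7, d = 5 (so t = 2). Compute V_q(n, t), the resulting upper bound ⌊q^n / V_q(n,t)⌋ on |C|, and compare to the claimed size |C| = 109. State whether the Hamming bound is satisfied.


V_q(n, t) = 211, q^n = 16384, Hamming bound = 77, |C| = 109 > bound (violated).

Step 1: Compute V_q(n, t) = Σ_{j=0}^2 C(n, j) (q−1)^j.
  j = 0: C(7,0)·(3)^0 = 1·1 = 1.
  j = 1: C(7,1)·(3)^1 = 7·3 = 21.
  j = 2: C(7,2)·(3)^2 = 21·9 = 189.
  V_q(n, t) = 1 + 21 + 189 = 211.
Step 2: q^n = 4^7 = 16384.
Step 3: Hamming bound ⌊q^n / V_q(n,t)⌋ = ⌊16384/211⌋ = 77.
Step 4: Compare |C| = 109 to 77: violated.
The claimed |C| lies above the Hamming bound, so no 4-ary code of length 7 with d ≥ 5 can have 109 codewords.


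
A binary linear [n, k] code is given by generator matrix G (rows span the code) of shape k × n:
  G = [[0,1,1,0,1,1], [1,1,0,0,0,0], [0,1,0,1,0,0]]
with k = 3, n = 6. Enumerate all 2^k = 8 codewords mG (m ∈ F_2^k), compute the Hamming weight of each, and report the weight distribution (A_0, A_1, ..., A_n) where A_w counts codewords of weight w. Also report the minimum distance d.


Weight distribution: A_0 = 1, A_2 = 3, A_4 = 3, A_6 = 1. Minimum distance d = 2.

Enumerate all 2^3 = 8 messages m ∈ F_2^3.
For each, compute codeword c = mG in F_2^6, then tally its weight.
  m = 000 → c = 000000, weight = 0.
  m = 100 → c = 011011, weight = 4.
  m = 010 → c = 110000, weight = 2.
  m = 110 → c = 101011, weight = 4.
  m = 001 → c = 010100, weight = 2.
  m = 101 → c = 001111, weight = 4.
  m = 011 → c = 100100, weight = 2.
  m = 111 → c = 111111, weight = 6.
Tally weights:
  weight 0: 1 codewords.
  weight 2: 3 codewords.
  weight 4: 3 codewords.
  weight 6: 1 codewords.
Minimum distance d = smallest w > 0 with A_w > 0 = 2.
Sanity: Σ A_w = 8 = 2^3 = 8 ✓.


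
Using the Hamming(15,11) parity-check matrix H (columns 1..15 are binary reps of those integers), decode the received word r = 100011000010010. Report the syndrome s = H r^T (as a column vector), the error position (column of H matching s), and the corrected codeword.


s = (0, 1, 1, 1)^T, error position = 7, corrected codeword c = 100011100010010

Compute s = H r^T mod 2 one row at a time:
  s_1 = 0 + 0 + 0 + 1 + 0 + 0 + 1 + 0 = 2 ≡ 0 (mod 2).
  s_2 = 0 + 1 + 1 + 0 + 0 + 0 + 1 + 0 = 3 ≡ 1 (mod 2).
  s_3 = 0 + 0 + 1 + 0 + 0 + 1 + 1 + 0 = 3 ≡ 1 (mod 2).
  s_4 = 1 + 0 + 1 + 0 + 0 + 1 + 0 + 0 = 3 ≡ 1 (mod 2).
s = (0, 1, 1, 1)^T — this equals column 7 of H (binary 0111), so error is at position 7.
Correct: flip bit 7 of r = 100011000010010 to get c = 100011100010010.


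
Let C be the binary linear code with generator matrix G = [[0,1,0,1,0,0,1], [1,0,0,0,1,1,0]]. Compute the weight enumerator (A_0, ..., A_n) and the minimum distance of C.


Weight distribution: A_0 = 1, A_3 = 2, A_6 = 1. Minimum distance d = 3.

Enumerate all 2^2 = 4 messages m ∈ F_2^2.
For each, compute codeword c = mG in F_2^7, then tally its weight.
  m = 00 → c = 0000000, weight = 0.
  m = 10 → c = 0101001, weight = 3.
  m = 01 → c = 1000110, weight = 3.
  m = 11 → c = 1101111, weight = 6.
Tally weights:
  weight 0: 1 codewords.
  weight 3: 2 codewords.
  weight 6: 1 codewords.
Minimum distance d = smallest w > 0 with A_w > 0 = 3.
Sanity: Σ A_w = 4 = 2^2 = 4 ✓.


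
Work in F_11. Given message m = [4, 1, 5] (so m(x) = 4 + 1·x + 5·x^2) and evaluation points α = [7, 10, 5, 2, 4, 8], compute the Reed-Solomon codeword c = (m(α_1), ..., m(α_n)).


c = [3, 8, 2, 4, 0, 2]

Message polynomial: m(x) = 4 + 1·x + 5·x^2 (mod 11).
For each evaluation point α_i, compute m(α_i) mod 11:
  α_1 = 7: Horner steps 5 → 3 → 3, so m(7) = 3.
  α_2 = 10: Horner steps 5 → 7 → 8, so m(10) = 8.
  α_3 = 5: Horner steps 5 → 4 → 2, so m(5) = 2.
  α_4 = 2: Horner steps 5 → 0 → 4, so m(2) = 4.
  α_5 = 4: Horner steps 5 → 10 → 0, so m(4) = 0.
  α_6 = 8: Horner steps 5 → 8 → 2, so m(8) = 2.
Codeword c = [3, 8, 2, 4, 0, 2] ∈ F_11^6.


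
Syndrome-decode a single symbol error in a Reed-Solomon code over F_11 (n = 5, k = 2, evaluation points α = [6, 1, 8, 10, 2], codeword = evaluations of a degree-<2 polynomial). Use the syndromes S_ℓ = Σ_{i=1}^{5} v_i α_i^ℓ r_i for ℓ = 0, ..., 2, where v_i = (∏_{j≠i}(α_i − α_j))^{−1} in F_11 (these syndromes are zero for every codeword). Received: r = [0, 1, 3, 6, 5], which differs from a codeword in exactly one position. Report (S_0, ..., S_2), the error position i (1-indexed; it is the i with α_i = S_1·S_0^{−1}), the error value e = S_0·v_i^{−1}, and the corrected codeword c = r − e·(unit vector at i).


S = (2, 2, 2), error at position 2, error magnitude e = 3, c = [0, 9, 3, 6, 5].

Step 1: column multipliers v_i = (∏_{j≠i}(α_i − α_j))^{−1} mod 11.
  i = 1 (α = 6): (6−1)(6−8)(6−10)(6−2) = 5·(−2)·(−4)·4 = 160 ≡ 6, so v_1 = 6^{−1} = 2 (mod 11).
  i = 2 (α = 1): (1−6)(1−8)(1−10)(1−2) = (−5)·(−7)·(−9)·(−1) = 315 ≡ 7, so v_2 = 7^{−1} = 8 (mod 11).
  i = 3 (α = 8): (8−6)(8−1)(8−10)(8−2) = 2·7·(−2)·6 = −168 ≡ 8, so v_3 = 8^{−1} = 7 (mod 11).
  i = 4 (α = 10): (10−6)(10−1)(10−8)(10−2) = 4·9·2·8 = 576 ≡ 4, so v_4 = 4^{−1} = 3 (mod 11).
  i = 5 (α = 2): (2−6)(2−1)(2−8)(2−10) = (−4)·1·(−6)·(−8) = −192 ≡ 6, so v_5 = 6^{−1} = 2 (mod 11).
  v = [2, 8, 7, 3, 2].
Step 2: syndromes of r = [0, 1, 3, 6, 5] (all sums mod 11).
  S_0 = Σ v_i r_i = 2·0 + 8·1 + 7·3 + 3·6 + 2·5 = 57 ≡ 2.
  S_1 = Σ v_i α_i r_i = 2·6·0 + 8·1·1 + 7·8·3 + 3·10·6 + 2·2·5 = 376 ≡ 2.
  α_i^2 mod 11 = [3, 1, 9, 1, 4].
  S_2 = Σ v_i α_i^2 r_i = 2·3·0 + 8·1·1 + 7·9·3 + 3·1·6 + 2·4·5 = 255 ≡ 2.
  S = (2, 2, 2) ≠ 0, so r is not a codeword (an error is present).
Step 3: locate the error. For a single error e at position i, S_ℓ = v_i·e·α_i^ℓ, so α_err = S_1/S_0.
  S_0^{−1} = 2^{−1} = 6 (mod 11), so α_err = 2·6 = 12 ≡ 1 = α_2. Error position i = 2.
  Consistency check: S_2/S_1 = 2·6 = 12 ≡ 1 = α_err ✓ (single-error assumption holds).
Step 4: error magnitude e = S_0/v_2 = S_0·∏_{j≠2}(α_2 − α_j) = 2·7 = 14 ≡ 3 (mod 11).
Step 5: correct position 2: c_2 = r_2 − e = 1 − 3 ≡ 9 (mod 11). Hence c = [0, 9, 3, 6, 5].
  Check: interpolating c through the α_i gives m(x) = 2 + 7·x (degree < 2) with m(α_i) = c_i for every i, so c is indeed a codeword.


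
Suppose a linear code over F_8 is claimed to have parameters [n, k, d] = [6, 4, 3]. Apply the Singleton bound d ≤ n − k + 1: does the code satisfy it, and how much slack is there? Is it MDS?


Singleton RHS = n − k + 1 = 3, slack = 0, bound satisfied, MDS.

Singleton bound: d ≤ n − k + 1.
Here n = 6, k = 4, so n − k + 1 = 3.
Given d = 3, check d ≤ 3: YES.
Slack = (n − k + 1) − d = 0.
The code is MDS (slack = 0).
Description: the claimed parameters are [6, 4, 3]_8; such a code would be MDS (meets Singleton bound).


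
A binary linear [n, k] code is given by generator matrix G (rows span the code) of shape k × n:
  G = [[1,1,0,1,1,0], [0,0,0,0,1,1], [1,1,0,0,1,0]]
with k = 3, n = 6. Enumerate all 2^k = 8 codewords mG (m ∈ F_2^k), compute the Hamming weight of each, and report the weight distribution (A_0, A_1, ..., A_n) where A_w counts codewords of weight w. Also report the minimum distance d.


Weight distribution: A_0 = 1, A_1 = 1, A_2 = 1, A_3 = 3, A_4 = 2. Minimum distance d = 1.

Enumerate all 2^3 = 8 messages m ∈ F_2^3.
For each, compute codeword c = mG in F_2^6, then tally its weight.
  m = 000 → c = 000000, weight = 0.
  m = 100 → c = 110110, weight = 4.
  m = 010 → c = 000011, weight = 2.
  m = 110 → c = 110101, weight = 4.
  m = 001 → c = 110010, weight = 3.
  m = 101 → c = 000100, weight = 1.
  m = 011 → c = 110001, weight = 3.
  m = 111 → c = 000111, weight = 3.
Tally weights:
  weight 0: 1 codewords.
  weight 1: 1 codewords.
  weight 2: 1 codewords.
  weight 3: 3 codewords.
  weight 4: 2 codewords.
Minimum distance d = smallest w > 0 with A_w > 0 = 1.
Sanity: Σ A_w = 8 = 2^3 = 8 ✓.


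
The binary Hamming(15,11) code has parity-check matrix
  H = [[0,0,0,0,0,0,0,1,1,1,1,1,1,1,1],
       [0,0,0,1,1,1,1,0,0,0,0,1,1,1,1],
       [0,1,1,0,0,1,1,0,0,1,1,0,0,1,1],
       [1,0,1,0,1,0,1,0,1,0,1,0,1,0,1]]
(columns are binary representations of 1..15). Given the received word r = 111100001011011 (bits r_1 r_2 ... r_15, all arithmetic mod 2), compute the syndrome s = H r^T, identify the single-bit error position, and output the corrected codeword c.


s = (1, 0, 1, 1)^T, error position = 11, corrected codeword c = 111100001001011

Compute s = H r^T mod 2 one row at a time:
  s_1 = 0 + 1 + 0 + 1 + 1 + 0 + 1 + 1 = 5 ≡ 1 (mod 2).
  s_2 = 1 + 0 + 0 + 0 + 1 + 0 + 1 + 1 = 4 ≡ 0 (mod 2).
  s_3 = 1 + 1 + 0 + 0 + 0 + 1 + 1 + 1 = 5 ≡ 1 (mod 2).
  s_4 = 1 + 1 + 0 + 0 + 1 + 1 + 0 + 1 = 5 ≡ 1 (mod 2).
s = (1, 0, 1, 1)^T — this equals column 11 of H (binary 1011), so error is at position 11.
Correct: flip bit 11 of r = 111100001011011 to get c = 111100001001011.


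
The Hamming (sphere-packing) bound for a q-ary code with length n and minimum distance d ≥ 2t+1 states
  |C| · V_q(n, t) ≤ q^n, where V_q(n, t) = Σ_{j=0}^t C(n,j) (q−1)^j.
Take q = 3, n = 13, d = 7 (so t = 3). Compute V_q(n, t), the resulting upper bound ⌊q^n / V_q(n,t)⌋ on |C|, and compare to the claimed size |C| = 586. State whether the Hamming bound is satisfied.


V_q(n, t) = 2627, q^n = 1594323, Hamming bound = 606, |C| = 586 ≤ bound (satisfied).

Step 1: Compute V_q(n, t) = Σ_{j=0}^3 C(n, j) (q−1)^j.
  j = 0: C(13,0)·(2)^0 = 1·1 = 1.
  j = 1: C(13,1)·(2)^1 = 13·2 = 26.
  j = 2: C(13,2)·(2)^2 = 78·4 = 312.
  j = 3: C(13,3)·(2)^3 = 286·8 = 2288.
  V_q(n, t) = 1 + 26 + 312 + 2288 = 2627.
Step 2: q^n = 3^13 = 1594323.
Step 3: Hamming bound ⌊q^n / V_q(n,t)⌋ = ⌊1594323/2627⌋ = 606.
Step 4: Compare |C| = 586 to 606: satisfied.
The claimed |C| lies below the Hamming bound.


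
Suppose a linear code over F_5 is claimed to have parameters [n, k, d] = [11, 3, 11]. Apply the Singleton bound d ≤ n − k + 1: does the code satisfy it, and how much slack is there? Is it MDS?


Singleton RHS = n − k + 1 = 9, slack = -2, bound violated (no such code; not MDS).

Singleton bound: d ≤ n − k + 1.
Here n = 11, k = 3, so n − k + 1 = 9.
Given d = 11, check d ≤ 9: NO.
Slack = (n − k + 1) − d = -2.
The slack is negative: d = 11 exceeds n − k + 1 = 9 by 2, so the Singleton bound is violated and no linear [11, 3, 11]_5 code can exist. In particular it is not MDS (MDS requires d = n − k + 1 exactly).
Description: the claimed parameters are [11, 3, 11]_5; such a code would be impossible (violates the Singleton bound).


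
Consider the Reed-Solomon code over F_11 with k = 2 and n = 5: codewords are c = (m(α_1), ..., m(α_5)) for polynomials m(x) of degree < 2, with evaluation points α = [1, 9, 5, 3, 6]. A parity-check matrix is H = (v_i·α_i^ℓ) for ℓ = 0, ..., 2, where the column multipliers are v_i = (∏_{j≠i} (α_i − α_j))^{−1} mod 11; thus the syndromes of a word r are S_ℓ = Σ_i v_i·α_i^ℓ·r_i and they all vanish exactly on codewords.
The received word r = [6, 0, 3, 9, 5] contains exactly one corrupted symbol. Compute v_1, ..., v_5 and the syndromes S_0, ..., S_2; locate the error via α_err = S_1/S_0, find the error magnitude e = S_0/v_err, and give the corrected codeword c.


S = (2, 6, 7), error at position 4, error magnitude e = 10, c = [6, 0, 3, 10, 5].

Step 1: column multipliers v_i = (∏_{j≠i}(α_i − α_j))^{−1} mod 11.
  i = 1 (α = 1): (1−9)(1−5)(1−3)(1−6) = (−8)·(−4)·(−2)·(−5) = 320 ≡ 1, so v_1 = 1^{−1} = 1 (mod 11).
  i = 2 (α = 9): (9−1)(9−5)(9−3)(9−6) = 8·4·6·3 = 576 ≡ 4, so v_2 = 4^{−1} = 3 (mod 11).
  i = 3 (α = 5): (5−1)(5−9)(5−3)(5−6) = 4·(−4)·2·(−1) = 32 ≡ 10, so v_3 = 10^{−1} = 10 (mod 11).
  i = 4 (α = 3): (3−1)(3−9)(3−5)(3−6) = 2·(−6)·(−2)·(−3) = −72 ≡ 5, so v_4 = 5^{−1} = 9 (mod 11).
  i = 5 (α = 6): (6−1)(6−9)(6−5)(6−3) = 5·(−3)·1·3 = −45 ≡ 10, so v_5 = 10^{−1} = 10 (mod 11).
  v = [1, 3, 10, 9, 10].
Step 2: syndromes of r = [6, 0, 3, 9, 5] (all sums mod 11).
  S_0 = Σ v_i r_i = 1·6 + 3·0 + 10·3 + 9·9 + 10·5 = 167 ≡ 2.
  S_1 = Σ v_i α_i r_i = 1·1·6 + 3·9·0 + 10·5·3 + 9·3·9 + 10·6·5 = 699 ≡ 6.
  α_i^2 mod 11 = [1, 4, 3, 9, 3].
  S_2 = Σ v_i α_i^2 r_i = 1·1·6 + 3·4·0 + 10·3·3 + 9·9·9 + 10·3·5 = 975 ≡ 7.
  S = (2, 6, 7) ≠ 0, so r is not a codeword (an error is present).
Step 3: locate the error. For a single error e at position i, S_ℓ = v_i·e·α_i^ℓ, so α_err = S_1/S_0.
  S_0^{−1} = 2^{−1} = 6 (mod 11), so α_err = 6·6 = 36 ≡ 3 = α_4. Error position i = 4.
  Consistency check: S_2/S_1 = 7·2 = 14 ≡ 3 = α_err ✓ (single-error assumption holds).
Step 4: error magnitude e = S_0/v_4 = S_0·∏_{j≠4}(α_4 − α_j) = 2·5 = 10 ≡ 10 (mod 11).
Step 5: correct position 4: c_4 = r_4 − e = 9 − 10 ≡ 10 (mod 11). Hence c = [6, 0, 3, 10, 5].
  Check: interpolating c through the α_i gives m(x) = 4 + 2·x (degree < 2) with m(α_i) = c_i for every i, so c is indeed a codeword.


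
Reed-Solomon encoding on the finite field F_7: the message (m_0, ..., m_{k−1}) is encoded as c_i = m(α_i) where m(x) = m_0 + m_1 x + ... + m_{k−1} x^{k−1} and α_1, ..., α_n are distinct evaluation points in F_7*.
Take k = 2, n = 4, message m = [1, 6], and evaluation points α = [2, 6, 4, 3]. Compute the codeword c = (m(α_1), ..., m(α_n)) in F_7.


c = [6, 2, 4, 5]

Message polynomial: m(x) = 1 + 6·x (mod 7).
For each evaluation point α_i, compute m(α_i) mod 7:
  α_1 = 2: Horner steps 6 → 6, so m(2) = 6.
  α_2 = 6: Horner steps 6 → 2, so m(6) = 2.
  α_3 = 4: Horner steps 6 → 4, so m(4) = 4.
  α_4 = 3: Horner steps 6 → 5, so m(3) = 5.
Codeword c = [6, 2, 4, 5] ∈ F_7^4.
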